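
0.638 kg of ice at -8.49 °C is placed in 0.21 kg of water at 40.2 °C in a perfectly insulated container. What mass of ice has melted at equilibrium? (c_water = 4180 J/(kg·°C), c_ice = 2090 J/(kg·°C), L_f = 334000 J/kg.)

m_melted ≈ 0.0718 kg

Cooling the water to 0 °C releases 0.21×4180×40.2 = 35288 J.
Of that, 0.638×2090×8.49 = 11321 J goes to bring the ice to 0 °C, leaving 23967 J.
To melt every bit of ice: 0.638×334000 = 213092 J.
That's not enough to melt it all — equilibrium is at 0 °C with ice remaining.
m_melt = 23967 / L_f = 0.07176 kg.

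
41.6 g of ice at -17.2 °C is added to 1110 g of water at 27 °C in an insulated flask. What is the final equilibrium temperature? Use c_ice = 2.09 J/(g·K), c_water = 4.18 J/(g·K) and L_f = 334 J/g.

Heat gained plus heat lost sum to zero:
ice -17.2→0 °C: 41.6·2.09·17.2 = 1495.4
  latent heat to melt: 41.6·334 = 13894
  warm the meltwater: 173.89 T
  water cools: 1110·4.18·(T − 27) = 4639.8(T − 27)
4813.7 T = 125275 − 15390 = 109885
T ≈ 22.83 °C — above 0 °C, consistent with complete melting.

T_f ≈ 22.8 °C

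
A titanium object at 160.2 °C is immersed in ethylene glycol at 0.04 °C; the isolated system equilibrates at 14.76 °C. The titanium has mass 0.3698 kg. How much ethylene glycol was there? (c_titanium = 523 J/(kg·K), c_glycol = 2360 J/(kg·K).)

m ≈ 0.81 kg

Conservation of energy gives ΣQ = 0:
0.3698×523×(14.76 − 160.2) + m×2360×(14.76 − 0.04) = 0
34739 m = 28129
m = 28129/34739 ≈ 0.8097 kg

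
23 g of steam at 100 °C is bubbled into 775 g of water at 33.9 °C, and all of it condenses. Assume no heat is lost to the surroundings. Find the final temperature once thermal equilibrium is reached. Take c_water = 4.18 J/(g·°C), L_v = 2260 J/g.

Energy conservation, ΣQ = 0:
latent heat released on condensation: 23×2260 = 51980; condensed water 100 °C→T: 96.14(T − 100); water warms: 775×4.18×(T − 33.9) = 3239.5(T − 33.9)
3335.6 T = 51980 + 9614 + 109819 = 171413
T ≈ 51.39 °C — below 100 °C, confirming all the steam condensed.

T_f ≈ 51.4 °C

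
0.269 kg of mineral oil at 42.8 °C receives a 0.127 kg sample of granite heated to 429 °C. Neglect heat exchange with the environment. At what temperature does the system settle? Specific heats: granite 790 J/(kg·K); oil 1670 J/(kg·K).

T_f ≈ 113.3 °C

Conservation of energy gives ΣQ = 0:
0.127·790·(T − 429) + 0.269·1670·(T − 42.8) = 0
549.56 T = 62269
T ≈ 113.31 °C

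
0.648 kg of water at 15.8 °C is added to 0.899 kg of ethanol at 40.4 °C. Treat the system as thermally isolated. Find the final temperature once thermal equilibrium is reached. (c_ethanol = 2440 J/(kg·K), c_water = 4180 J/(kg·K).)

T_f ≈ 26.8 °C

T_f = Σ m_i c_i T_i / Σ m_i c_i:
T_f = (2193.6×40.4 + 2708.6×15.8) / (2193.6 + 2708.6)
    = 131416 / 4902.2 ≈ 26.81 °C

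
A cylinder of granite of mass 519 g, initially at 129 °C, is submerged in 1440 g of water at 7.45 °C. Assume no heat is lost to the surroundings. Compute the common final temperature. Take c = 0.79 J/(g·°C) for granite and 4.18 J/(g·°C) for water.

T_f ≈ 15.2 °C

Conservation of energy gives ΣQ = 0:
519·0.79·(T − 129) + 1440·4.18·(T − 7.45) = 0
(410.01 + 6019.2) T = 410.01·129 + 6019.2·7.45
T = 97734 / 6429.2 = 15.2 °C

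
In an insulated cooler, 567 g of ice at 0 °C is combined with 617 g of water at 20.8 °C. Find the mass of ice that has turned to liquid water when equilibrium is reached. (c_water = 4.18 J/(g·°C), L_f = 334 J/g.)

m_melted ≈ 161 g

Water can give up m c ΔT = 617·4.18·20.8 = 53644 J before reaching 0 °C.
Fully melting the ice requires m_ice L_f = 567·334 = 189378 J.
That's not enough to melt it all — equilibrium is at 0 °C with ice remaining.
Mass melted = 53644/334 ≈ 160.6 g.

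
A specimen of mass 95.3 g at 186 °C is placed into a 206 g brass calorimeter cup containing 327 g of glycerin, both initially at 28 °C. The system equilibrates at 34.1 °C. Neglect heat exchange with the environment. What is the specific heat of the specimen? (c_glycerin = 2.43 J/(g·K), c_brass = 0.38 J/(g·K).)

Heat gained plus heat lost sum to zero:
95.3·c·(34.1 − 186) + 327·2.43·(34.1 − 28) + 206·0.38·(34.1 − 28) = 0
-14476 c = -5324.6
c = -5324.6/-14476 ≈ 0.3678 J/(g·K)

c ≈ 0.368 J/(g·K)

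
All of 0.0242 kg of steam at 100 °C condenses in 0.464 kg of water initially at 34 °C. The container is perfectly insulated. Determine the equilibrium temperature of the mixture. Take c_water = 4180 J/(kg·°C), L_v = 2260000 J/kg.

Taking heat into each body as positive, Σ m c ΔT = 0:
latent heat released on condensation: 0.0242×2260000 = 54692; condensate cools 100→T: 0.0242×4180×(T − 100) = 101.16(T − 100); water warms: 0.464×4180×(T − 34) = 1939.5(T − 34)
2040.7 T = 54692 + 10116 + 65944 = 130751
T ≈ 64.07 °C — below 100 °C, confirming all the steam condensed.

T_f ≈ 64.1 °C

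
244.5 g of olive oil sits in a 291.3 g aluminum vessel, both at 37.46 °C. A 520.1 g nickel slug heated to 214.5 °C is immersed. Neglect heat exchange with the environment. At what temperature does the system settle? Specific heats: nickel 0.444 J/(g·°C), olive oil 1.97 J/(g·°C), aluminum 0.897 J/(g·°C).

T_f ≈ 79.4 °C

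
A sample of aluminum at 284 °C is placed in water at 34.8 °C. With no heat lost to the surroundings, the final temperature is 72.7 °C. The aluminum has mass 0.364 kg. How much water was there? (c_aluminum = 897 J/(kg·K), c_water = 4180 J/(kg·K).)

|Q_aluminum| = |Q_water|:
0.364·897·(284 − 72.7) = m·4180·(72.7 − 34.8)
158422 m = 68991  ⇒  m ≈ 0.4355 kg

m ≈ 0.435 kg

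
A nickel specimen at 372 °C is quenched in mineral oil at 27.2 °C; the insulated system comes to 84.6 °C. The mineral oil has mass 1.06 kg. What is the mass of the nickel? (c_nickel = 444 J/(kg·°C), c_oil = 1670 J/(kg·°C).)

m ≈ 0.796 kg

Setting the total heat transfer to zero:
m·444·(84.6 − 372) + 1.06·1670·(84.6 − 27.2) = 0
-127606 m = -101609
m = -101609/-127606 ≈ 0.7963 kg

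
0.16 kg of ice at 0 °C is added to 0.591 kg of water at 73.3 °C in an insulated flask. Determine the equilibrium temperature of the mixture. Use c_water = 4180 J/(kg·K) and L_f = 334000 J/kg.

Let T be the final temperature. ΣQ_i = 0:
latent heat to melt: 0.16×334000 = 53440
  warm the meltwater: 668.8 T
  water cools: 0.591×4180×(T − 73.3) = 2470.4(T − 73.3)
3139.2 T = 181079 − 53440 = 127639
T ≈ 40.66 °C — above 0 °C, consistent with complete melting.

T_f ≈ 40.7 °C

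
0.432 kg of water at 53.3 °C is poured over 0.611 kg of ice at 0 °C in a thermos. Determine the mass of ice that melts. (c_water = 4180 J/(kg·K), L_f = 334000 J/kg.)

Water can give up m c ΔT = 0.432·4180·53.3 = 96247 J before reaching 0 °C.
Melting all 0.611 kg of ice would need 0.611·334000 = 204074 J.
Since 96247 < 204074 J, not all the ice melts; equilibrium is at 0 °C.
m_melted·334000 = 96247  ⇒  m_melted ≈ 0.2882 kg.

m_melted ≈ 0.288 kg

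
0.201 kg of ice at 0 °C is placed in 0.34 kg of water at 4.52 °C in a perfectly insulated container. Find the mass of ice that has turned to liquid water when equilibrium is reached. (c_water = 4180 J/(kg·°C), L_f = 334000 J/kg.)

m_melted ≈ 0.0192 kg

Heat available from the water dropping to 0 °C: 0.34×4180×4.52 = 6423.8 J.
To melt every bit of ice: 0.201×334000 = 67134 J.
6423.8 J < 67134 J, so only part of the ice melts and the system sits at 0 °C.
m_melt = 6423.8 / L_f = 0.01923 kg.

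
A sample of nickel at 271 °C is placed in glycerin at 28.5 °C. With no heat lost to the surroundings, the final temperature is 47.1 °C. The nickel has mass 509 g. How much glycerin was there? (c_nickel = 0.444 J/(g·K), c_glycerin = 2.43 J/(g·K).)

Setting the total heat transfer to zero:
509·0.444·(47.1 − 271) + m·2.43·(47.1 − 28.5) = 0
45.2 m = 50601
m = 50601/45.2 ≈ 1120 g

m ≈ 1120 g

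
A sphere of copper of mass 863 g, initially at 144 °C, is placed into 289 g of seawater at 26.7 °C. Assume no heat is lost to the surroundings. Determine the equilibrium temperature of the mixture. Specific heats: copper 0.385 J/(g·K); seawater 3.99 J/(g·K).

T_f ≈ 52.9 °C

T_f is the heat-capacity-weighted average of the initial temperatures:
T_f = (332.25·144 + 1153.1·26.7) / (332.25 + 1153.1)
    = 78633 / 1485.4 ≈ 52.94 °C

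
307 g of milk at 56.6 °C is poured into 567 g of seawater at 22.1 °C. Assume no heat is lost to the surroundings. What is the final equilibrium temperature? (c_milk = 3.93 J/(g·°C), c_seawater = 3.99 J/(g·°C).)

T_f ≈ 34.1 °C

Conservation of energy gives ΣQ = 0:
307·3.93·(T − 56.6) + 567·3.99·(T − 22.1) = 0
3468.8 T = 118286
T ≈ 34.10 °C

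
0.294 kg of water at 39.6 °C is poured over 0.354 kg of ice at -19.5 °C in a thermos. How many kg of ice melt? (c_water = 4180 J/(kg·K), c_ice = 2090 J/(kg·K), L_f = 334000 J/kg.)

Water can give up m c ΔT = 0.294×4180×39.6 = 48665 J before reaching 0 °C.
Of that, 0.354×2090×19.5 = 14427 J goes to bring the ice to 0 °C, leaving 34238 J.
Melting all 0.354 kg of ice would need 0.354×334000 = 118236 J.
That's not enough to melt it all — equilibrium is at 0 °C with ice remaining.
m_melt = 34238 / L_f = 0.1025 kg.

m_melted ≈ 0.103 kg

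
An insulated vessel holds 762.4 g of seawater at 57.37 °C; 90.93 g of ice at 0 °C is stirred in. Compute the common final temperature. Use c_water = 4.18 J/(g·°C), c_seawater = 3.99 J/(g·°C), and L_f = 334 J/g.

Heat gained plus heat lost sum to zero:
latent heat to melt: 90.93×334 = 30371
  warm the meltwater: 380.09 T
  seawater: 3042(T − 57.37)
3422.1 T = 174518 − 30371 = 144148
T ≈ 42.12 °C — above 0 °C, consistent with complete melting.

T_f ≈ 42.1 °C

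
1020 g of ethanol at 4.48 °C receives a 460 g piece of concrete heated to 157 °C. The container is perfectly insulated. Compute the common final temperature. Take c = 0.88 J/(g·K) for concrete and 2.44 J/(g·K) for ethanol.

Heat lost by the concrete equals heat gained by the ethanol:
460·0.88·(157 − T) = 1020·2.44·(T − 4.48)
404.8(157 − T) = 2488.8(T − 4.48)
2893.6 T = 74703  ⇒  T ≈ 25.82 °C

T_f ≈ 25.8 °C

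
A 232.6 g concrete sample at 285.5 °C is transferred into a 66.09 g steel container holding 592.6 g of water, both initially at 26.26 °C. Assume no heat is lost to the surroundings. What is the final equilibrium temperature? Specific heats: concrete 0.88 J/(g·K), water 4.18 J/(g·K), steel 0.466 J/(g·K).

Setting the total heat transfer to zero:
232.6·0.88·(T − 285.5) + 592.6·4.18·(T − 26.26) + 66.09·0.466·(T − 26.26) = 0
(204.69 + 2477.1 + 30.8) T = 204.69·285.5 + 2477.1·26.26 + 30.8·26.26
T = 124295 / 2712.6 = 45.8 °C

T_f ≈ 45.8 °C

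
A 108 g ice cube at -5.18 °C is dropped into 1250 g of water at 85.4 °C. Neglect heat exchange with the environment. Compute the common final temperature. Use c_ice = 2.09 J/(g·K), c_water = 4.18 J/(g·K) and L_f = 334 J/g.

T_f ≈ 72.0 °C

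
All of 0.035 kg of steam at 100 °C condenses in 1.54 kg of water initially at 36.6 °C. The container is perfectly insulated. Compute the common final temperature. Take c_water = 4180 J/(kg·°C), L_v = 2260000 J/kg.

T_f ≈ 50.0 °C

Energy conservation, ΣQ = 0:
latent heat released on condensation: 0.035·2260000 = 79100; condensate cools 100→T: 0.035·4180·(T − 100) = 146.3(T − 100); water warms: 1.54·4180·(T − 36.6) = 6437.2(T − 36.6)
6583.5 T = 79100 + 14630 + 235602 = 329332
T ≈ 50.02 °C, under the boiling point, so the assumption holds.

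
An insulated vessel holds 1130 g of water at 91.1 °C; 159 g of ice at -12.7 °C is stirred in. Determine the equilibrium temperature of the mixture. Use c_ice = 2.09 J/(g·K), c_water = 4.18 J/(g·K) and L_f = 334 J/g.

T_f ≈ 69.2 °C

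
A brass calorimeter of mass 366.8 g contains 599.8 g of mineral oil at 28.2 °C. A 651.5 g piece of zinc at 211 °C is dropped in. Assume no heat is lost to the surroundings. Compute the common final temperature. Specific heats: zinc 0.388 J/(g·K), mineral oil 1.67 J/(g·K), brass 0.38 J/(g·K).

Net heat exchanged in the isolated system is zero:
651.5×0.388×(T − 211) + 599.8×1.67×(T − 28.2) + 366.8×0.38×(T − 28.2) = 0
252.78(T − 211) + 1001.7(T − 28.2) + 139.38(T − 28.2) = 0
1393.8 T = 85515
T = 85515 / 1393.8 = 61.4 °C

T_f ≈ 61.4 °C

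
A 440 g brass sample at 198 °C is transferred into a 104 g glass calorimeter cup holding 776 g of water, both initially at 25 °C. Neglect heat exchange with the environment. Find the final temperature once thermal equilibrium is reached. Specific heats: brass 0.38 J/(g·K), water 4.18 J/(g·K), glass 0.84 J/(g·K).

T_f ≈ 33.3 °C

With ΣQ=0 the equilibrium temperature is the m·c-weighted mean:
T_f = (167.2·198 + 3243.7·25 + 87.36·25) / (167.2 + 3243.7 + 87.36)
    = 116382 / 3498.2 ≈ 33.27 °C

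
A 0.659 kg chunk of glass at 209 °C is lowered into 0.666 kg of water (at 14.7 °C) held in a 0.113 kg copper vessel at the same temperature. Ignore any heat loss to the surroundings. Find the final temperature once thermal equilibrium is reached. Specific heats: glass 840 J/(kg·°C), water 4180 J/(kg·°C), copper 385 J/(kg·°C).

T_f is the heat-capacity-weighted average of the initial temperatures:
T_f = (553.56·209 + 2783.9·14.7 + 43.51·14.7) / (553.56 + 2783.9 + 43.51)
    = 157257 / 3380.9 ≈ 46.51 °C

T_f ≈ 46.5 °C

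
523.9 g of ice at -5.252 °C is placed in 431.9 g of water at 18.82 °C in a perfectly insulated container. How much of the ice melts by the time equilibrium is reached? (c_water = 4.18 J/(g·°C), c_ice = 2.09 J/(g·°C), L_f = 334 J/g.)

Heat available from the water dropping to 0 °C: 431.9×4.18×18.82 = 33977 J.
Of that, 523.9×2.09×5.252 = 5750.7 J goes to bring the ice to 0 °C, leaving 28226 J.
Melting all 523.9 g of ice would need 523.9×334 = 174983 J.
28226 J < 174983 J, so only part of the ice melts and the system sits at 0 °C.
m_melt = 28226 / L_f = 84.51 g.

m_melted ≈ 84.5 g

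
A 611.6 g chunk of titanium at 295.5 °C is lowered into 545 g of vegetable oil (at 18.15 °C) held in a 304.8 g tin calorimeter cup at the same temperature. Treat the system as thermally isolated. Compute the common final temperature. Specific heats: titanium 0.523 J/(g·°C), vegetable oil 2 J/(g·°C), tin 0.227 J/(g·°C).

Conservation of energy gives ΣQ = 0:
611.6·0.523·(T − 295.5) + 545·2·(T − 18.15) + 304.8·0.227·(T − 18.15) = 0
(319.87 + 1090 + 69.19) T = 319.87·295.5 + 1090·18.15 + 69.19·18.15
T = 115560/1479.1 ≈ 78.13 °C

T_f ≈ 78.1 °C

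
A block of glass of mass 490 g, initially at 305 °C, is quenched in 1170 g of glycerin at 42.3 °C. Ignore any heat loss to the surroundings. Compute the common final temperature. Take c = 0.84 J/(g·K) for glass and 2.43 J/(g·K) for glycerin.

T_f ≈ 75.5 °C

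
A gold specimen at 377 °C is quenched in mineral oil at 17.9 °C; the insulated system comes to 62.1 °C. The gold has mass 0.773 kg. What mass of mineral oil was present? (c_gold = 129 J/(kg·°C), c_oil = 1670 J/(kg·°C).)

Heat lost by the gold = heat gained by the oil:
0.773×129×(377 − 62.1) = m×1670×(62.1 − 17.9)
73814 m = 31401  ⇒  m ≈ 0.4254 kg

m ≈ 0.425 kg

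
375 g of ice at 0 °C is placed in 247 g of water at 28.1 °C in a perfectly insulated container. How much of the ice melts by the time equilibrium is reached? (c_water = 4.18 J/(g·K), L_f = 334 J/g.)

m_melted ≈ 86.9 g

Heat available from the water dropping to 0 °C: 247×4.18×28.1 = 29012 J.
Fully melting the ice requires m_ice L_f = 375×334 = 125250 J.
Since 29012 < 125250 J, not all the ice melts; equilibrium is at 0 °C.
Mass melted = 29012/334 ≈ 86.86 g.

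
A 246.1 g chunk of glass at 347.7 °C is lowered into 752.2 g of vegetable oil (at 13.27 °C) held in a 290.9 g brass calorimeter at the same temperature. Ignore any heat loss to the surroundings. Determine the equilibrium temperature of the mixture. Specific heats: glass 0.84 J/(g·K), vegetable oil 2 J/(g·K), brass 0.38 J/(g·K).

Conservation of energy gives ΣQ = 0:
246.1×0.84×(T − 347.7) + 752.2×2×(T − 13.27) + 290.9×0.38×(T − 13.27) = 0
206.72(T − 347.7) + 1504.4(T − 13.27) + 110.54(T − 13.27) = 0
1821.7 T = 93308
T ≈ 51.22 °C

T_f ≈ 51.2 °C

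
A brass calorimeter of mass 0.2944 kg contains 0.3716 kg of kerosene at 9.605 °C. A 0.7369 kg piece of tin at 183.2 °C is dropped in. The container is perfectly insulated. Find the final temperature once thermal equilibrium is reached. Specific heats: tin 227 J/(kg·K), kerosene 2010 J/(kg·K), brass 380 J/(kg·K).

Energy conservation, ΣQ = 0:
0.7369·227·(T − 183.2) + 0.3716·2010·(T − 9.605) + 0.2944·380·(T − 9.605) = 0
(167.28 + 746.92 + 111.87) T = 167.28·183.2 + 746.92·9.605 + 111.87·9.605
T ≈ 37.91 °C

T_f ≈ 37.9 °C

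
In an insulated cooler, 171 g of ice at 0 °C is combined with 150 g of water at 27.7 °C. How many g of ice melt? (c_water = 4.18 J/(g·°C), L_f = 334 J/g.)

Heat available from the water dropping to 0 °C: 150·4.18·27.7 = 17368 J.
To melt every bit of ice: 171·334 = 57114 J.
Since 17368 < 57114 J, not all the ice melts; equilibrium is at 0 °C.
m_melt = 17368 / L_f = 52 g.

m_melted ≈ 52 g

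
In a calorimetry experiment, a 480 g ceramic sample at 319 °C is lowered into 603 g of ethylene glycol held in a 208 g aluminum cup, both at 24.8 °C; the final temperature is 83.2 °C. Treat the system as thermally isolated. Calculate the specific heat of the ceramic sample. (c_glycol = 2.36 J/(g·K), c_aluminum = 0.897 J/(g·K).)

Energy conservation, ΣQ = 0:
480×c×(83.2 − 319) + 603×2.36×(83.2 − 24.8) + 208×0.897×(83.2 − 24.8) = 0
-113184 c = -94004
c = -94004/-113184 ≈ 0.8305 J/(g·K)

c ≈ 0.831 J/(g·K)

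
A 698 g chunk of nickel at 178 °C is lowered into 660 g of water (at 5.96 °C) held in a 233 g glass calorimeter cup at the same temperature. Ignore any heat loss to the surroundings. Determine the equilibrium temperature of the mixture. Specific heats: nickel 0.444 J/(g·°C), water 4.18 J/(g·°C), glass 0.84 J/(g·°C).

T_f ≈ 22.3 °C

Conservation of energy gives ΣQ = 0:
698*0.444*(T − 178) + 660*4.18*(T − 5.96) + 233*0.84*(T − 5.96) = 0
309.91(T − 178) + 2758.8(T − 5.96) + 195.72(T − 5.96) = 0
(309.91 + 2758.8 + 195.72) T = 309.91*178 + 2758.8*5.96 + 195.72*5.96
T ≈ 22.29 °C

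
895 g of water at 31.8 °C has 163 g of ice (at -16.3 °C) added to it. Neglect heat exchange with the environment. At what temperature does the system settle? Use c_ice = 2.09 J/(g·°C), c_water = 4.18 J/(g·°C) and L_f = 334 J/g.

T_f ≈ 13.3 °C

Sum of m c ΔT and latent-heat terms is zero:
ice -16.3→0 °C: 163×2.09×16.3 = 5552.9
  fusion: m_ice L_f = 163×334 = 54442
  meltwater 0→T: 163×4.18×T = 681.34 T
  water: 3741.1(T − 31.8)
4422.4 T = 118967 − 59995 = 58972
T ≈ 13.33 °C — above 0 °C, consistent with complete melting.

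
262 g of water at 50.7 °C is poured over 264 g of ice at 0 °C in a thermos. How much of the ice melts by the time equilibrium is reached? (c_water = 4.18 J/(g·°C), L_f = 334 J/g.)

Water can give up m c ΔT = 262·4.18·50.7 = 55525 J before reaching 0 °C.
Melting all 264 g of ice would need 264·334 = 88176 J.
Since 55525 < 88176 J, not all the ice melts; equilibrium is at 0 °C.
m_melted·334 = 55525  ⇒  m_melted ≈ 166.2 g.

m_melted ≈ 166 g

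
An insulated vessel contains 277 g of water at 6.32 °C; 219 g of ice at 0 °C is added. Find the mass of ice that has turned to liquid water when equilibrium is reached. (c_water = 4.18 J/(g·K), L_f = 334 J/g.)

m_melted ≈ 21.9 g

Heat available from the water dropping to 0 °C: 277·4.18·6.32 = 7317.7 J.
Melting all 219 g of ice would need 219·334 = 73146 J.
Since 7317.7 < 73146 J, not all the ice melts; equilibrium is at 0 °C.
m_melt = 7317.7 / L_f = 21.91 g.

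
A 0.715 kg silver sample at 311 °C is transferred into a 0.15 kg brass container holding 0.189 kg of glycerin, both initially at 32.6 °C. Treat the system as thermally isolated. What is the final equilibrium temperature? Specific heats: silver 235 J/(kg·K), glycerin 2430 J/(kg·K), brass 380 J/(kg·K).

T_f is the heat-capacity-weighted average of the initial temperatures:
T_f = (168.03·311 + 459.27·32.6 + 57·32.6) / (168.03 + 459.27 + 57)
    = 69086 / 684.29 ≈ 100.96 °C

T_f ≈ 101.0 °C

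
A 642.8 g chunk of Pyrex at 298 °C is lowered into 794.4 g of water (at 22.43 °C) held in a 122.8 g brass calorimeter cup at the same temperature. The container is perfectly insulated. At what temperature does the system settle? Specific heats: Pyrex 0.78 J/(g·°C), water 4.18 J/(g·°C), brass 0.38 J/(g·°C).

T_f ≈ 58.1 °C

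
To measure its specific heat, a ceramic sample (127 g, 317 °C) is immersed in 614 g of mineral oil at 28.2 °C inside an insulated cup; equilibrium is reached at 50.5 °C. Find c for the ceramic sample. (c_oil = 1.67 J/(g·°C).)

Heat gained plus heat lost sum to zero:
127×c×(50.5 − 317) + 614×1.67×(50.5 − 28.2) = 0
-33846 c = -22866
c = -22866/-33846 ≈ 0.6756 J/(g·°C)

c ≈ 0.676 J/(g·°C)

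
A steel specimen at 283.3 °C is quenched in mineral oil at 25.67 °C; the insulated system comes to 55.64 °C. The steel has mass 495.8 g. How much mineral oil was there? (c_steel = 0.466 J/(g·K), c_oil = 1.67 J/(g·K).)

Heat gained plus heat lost sum to zero:
495.8×0.466×(55.64 − 283.3) + m×1.67×(55.64 − 25.67) = 0
50.05 m = 52599
m = 52599/50.05 ≈ 1051 g

m ≈ 1050 g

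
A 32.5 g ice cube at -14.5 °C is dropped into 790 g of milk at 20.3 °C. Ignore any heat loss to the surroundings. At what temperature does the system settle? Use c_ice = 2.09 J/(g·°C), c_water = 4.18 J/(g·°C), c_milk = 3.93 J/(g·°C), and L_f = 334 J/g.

Let T be the final temperature. ΣQ_i = 0:
warm ice to 0 °C: 32.5·2.09·(0 − (-14.5)) = 984.91
  fusion: m_ice L_f = 32.5·334 = 10855
  meltwater 0→T: 32.5·4.18·T = 135.85 T
  milk: 3104.7(T − 20.3)
3240.6 T = 63025 − 11840 = 51185
T ≈ 15.80 °C (positive, so assuming full melt was valid).

T_f ≈ 15.8 °C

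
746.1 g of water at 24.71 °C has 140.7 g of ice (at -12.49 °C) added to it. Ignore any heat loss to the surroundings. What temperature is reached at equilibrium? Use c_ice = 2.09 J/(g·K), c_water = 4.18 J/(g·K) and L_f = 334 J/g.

Heat gained plus heat lost sum to zero:
warm ice to 0 °C: 140.7·2.09·(0 − (-12.49)) = 3672.8; melt ice: 140.7·334 = 46994; warm the meltwater: 588.13 T; water cools: 746.1·4.18·(T − 24.71) = 3118.7(T − 24.71)
3706.8 T = 77063 − 50667 = 26396
T ≈ 7.12 °C — above 0 °C, consistent with complete melting.

T_f ≈ 7.1 °C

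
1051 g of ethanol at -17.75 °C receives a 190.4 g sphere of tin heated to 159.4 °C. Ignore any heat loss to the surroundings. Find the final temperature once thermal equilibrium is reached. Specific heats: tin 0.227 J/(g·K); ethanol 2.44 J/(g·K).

Energy conservation, ΣQ = 0:
190.4×0.227×(T − 159.4) + 1051×2.44×(T − (-17.75)) = 0
43.22(T − 159.4) + 2564.4(T − (-17.75)) = 0
(43.22 + 2564.4) T = 43.22×159.4 + 2564.4×(-17.75)
T = -38629/2607.7 ≈ -14.81 °C

T_f ≈ -14.8 °C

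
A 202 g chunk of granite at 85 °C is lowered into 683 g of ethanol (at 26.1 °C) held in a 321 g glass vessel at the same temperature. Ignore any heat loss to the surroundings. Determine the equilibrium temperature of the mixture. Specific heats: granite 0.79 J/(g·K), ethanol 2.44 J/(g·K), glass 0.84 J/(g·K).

T_f ≈ 30.6 °C

Energy conservation, ΣQ = 0:
202·0.79·(T − 85) + 683·2.44·(T − 26.1) + 321·0.84·(T − 26.1) = 0
2095.7 T = 64098
T ≈ 30.58 °C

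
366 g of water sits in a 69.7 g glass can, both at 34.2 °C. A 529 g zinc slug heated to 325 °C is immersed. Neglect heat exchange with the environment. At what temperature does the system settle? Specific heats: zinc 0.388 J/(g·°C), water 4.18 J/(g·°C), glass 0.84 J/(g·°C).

Net heat exchanged in the isolated system is zero:
529×0.388×(T − 325) + 366×4.18×(T − 34.2) + 69.7×0.84×(T − 34.2) = 0
205.25(T − 325) + 1529.9(T − 34.2) + 58.55(T − 34.2) = 0
1793.7 T = 121031
T ≈ 67.48 °C

T_f ≈ 67.5 °C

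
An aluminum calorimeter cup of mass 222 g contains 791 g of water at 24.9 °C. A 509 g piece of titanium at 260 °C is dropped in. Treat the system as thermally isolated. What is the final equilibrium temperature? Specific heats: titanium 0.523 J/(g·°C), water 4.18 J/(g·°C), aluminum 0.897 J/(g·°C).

T_f ≈ 41.5 °C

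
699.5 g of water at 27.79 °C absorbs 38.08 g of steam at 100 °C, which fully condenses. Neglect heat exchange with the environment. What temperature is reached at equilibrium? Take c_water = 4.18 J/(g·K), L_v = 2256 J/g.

T_f ≈ 59.4 °C

Energy balance with sensible and latent terms:
steam→water at 100 °C releases m L_v = 38.08×2256 = 85908; condensed water 100 °C→T: 159.17(T − 100); original water: 2923.9(T − 27.79)
3083.1 T = 85908 + 15917 + 81255 = 183081
T ≈ 59.38 °C (< 100 °C, so full condensation is consistent).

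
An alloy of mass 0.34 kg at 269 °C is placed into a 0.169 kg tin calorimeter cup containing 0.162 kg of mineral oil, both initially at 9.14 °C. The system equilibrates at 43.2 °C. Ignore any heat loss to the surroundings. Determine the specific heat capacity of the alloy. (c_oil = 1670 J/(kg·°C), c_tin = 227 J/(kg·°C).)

c ≈ 137 J/(kg·°C)

Taking heat into each body as positive, Σ m c ΔT = 0:
0.34×c×(43.2 − 269) + 0.162×1670×(43.2 − 9.14) + 0.169×227×(43.2 − 9.14) = 0
-76.77 c = -10521
c = -10521/-76.77 ≈ 137 J/(kg·°C)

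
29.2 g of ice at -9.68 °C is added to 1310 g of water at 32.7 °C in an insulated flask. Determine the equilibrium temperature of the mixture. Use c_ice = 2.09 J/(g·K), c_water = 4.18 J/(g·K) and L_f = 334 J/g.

Let T be the final temperature. ΣQ_i = 0:
ice -9.68→0 °C: 29.2×2.09×9.68 = 590.75; fusion: m_ice L_f = 29.2×334 = 9752.8; warm the meltwater: 122.06 T; water cools: 1310×4.18×(T − 32.7) = 5475.8(T − 32.7)
5597.9 T = 179059 − 10344 = 168715
T ≈ 30.14 °C — above 0 °C, consistent with complete melting.

T_f ≈ 30.1 °C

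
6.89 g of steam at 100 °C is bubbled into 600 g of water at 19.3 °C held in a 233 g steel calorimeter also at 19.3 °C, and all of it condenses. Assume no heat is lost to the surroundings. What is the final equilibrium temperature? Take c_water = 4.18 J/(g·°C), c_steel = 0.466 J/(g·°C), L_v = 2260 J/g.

T_f ≈ 26.1 °C

Sum of m c ΔT and latent-heat terms is zero:
latent heat released on condensation: 6.89·2260 = 15571; condensed water 100 °C→T: 28.8(T − 100); water warms: 600·4.18·(T − 19.3) = 2508(T − 19.3); cup: 108.58(T − 19.3)
2645.4 T = 15571 + 2880 + 50500 = 68951
T ≈ 26.06 °C — below 100 °C, confirming all the steam condensed.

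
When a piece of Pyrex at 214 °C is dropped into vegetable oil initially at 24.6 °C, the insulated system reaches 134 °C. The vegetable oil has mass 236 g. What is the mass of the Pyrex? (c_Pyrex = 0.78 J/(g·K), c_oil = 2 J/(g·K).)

m ≈ 828 g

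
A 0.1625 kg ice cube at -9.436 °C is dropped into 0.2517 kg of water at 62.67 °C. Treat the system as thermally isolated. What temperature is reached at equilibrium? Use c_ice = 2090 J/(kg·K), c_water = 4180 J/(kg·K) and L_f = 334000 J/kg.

T_f ≈ 4.9 °C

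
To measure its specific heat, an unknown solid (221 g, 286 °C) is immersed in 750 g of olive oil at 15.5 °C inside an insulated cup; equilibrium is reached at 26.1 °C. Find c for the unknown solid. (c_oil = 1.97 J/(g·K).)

c ≈ 0.273 J/(g·K)

Heat lost by the unknown solid = heat gained by the oil:
221×c×(286 − 26.1) = 750×1.97×(26.1 − 15.5)
57438 c = 15662  ⇒  c ≈ 0.2727 J/(g·K)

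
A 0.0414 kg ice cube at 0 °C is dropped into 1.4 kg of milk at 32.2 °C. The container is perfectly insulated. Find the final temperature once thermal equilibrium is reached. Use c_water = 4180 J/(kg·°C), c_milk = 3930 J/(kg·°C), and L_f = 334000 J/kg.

Setting the total heat transfer to zero:
latent heat to melt: 0.0414·334000 = 13828; warm the meltwater: 173.05 T; milk: 5502(T − 32.2)
5675.1 T = 177164 − 13828 = 163337
T ≈ 28.78 °C. Since T > 0 °C, the all-ice-melts assumption holds.

T_f ≈ 28.8 °C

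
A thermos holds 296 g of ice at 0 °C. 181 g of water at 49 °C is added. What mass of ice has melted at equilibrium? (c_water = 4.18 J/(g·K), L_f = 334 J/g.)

Cooling the water to 0 °C releases 181×4.18×49 = 37072 J.
Melting all 296 g of ice would need 296×334 = 98864 J.
That's not enough to melt it all — equilibrium is at 0 °C with ice remaining.
Mass melted = 37072/334 ≈ 111 g.

m_melted ≈ 111 g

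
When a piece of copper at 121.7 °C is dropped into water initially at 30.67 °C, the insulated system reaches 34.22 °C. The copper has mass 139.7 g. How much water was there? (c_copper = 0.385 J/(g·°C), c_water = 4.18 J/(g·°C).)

m ≈ 317 g

Heat lost by the copper = heat gained by the water:
139.7×0.385×(121.7 − 34.22) = m×4.18×(34.22 − 30.67)
14.84 m = 4705.1  ⇒  m ≈ 317.1 g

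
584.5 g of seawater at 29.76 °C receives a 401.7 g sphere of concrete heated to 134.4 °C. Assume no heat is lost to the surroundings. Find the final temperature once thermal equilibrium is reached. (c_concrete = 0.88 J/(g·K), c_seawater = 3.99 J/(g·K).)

T_f ≈ 43.5 °C

Heat lost by the concrete equals heat gained by the seawater:
401.7*0.88*(134.4 − T) = 584.5*3.99*(T − 29.76)
353.5(134.4 − T) = 2332.2(T − 29.76)
2685.7 T = 116915  ⇒  T ≈ 43.53 °C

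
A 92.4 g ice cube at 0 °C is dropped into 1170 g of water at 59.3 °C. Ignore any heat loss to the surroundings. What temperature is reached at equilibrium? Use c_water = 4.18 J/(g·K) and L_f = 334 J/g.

T_f ≈ 49.1 °C

Let T be the final temperature. ΣQ_i = 0:
latent heat to melt: 92.4·334 = 30862
  warm the meltwater: 386.23 T
  water: 4890.6(T − 59.3)
5276.8 T = 290013 − 30862 = 259151
T ≈ 49.11 °C. Since T > 0 °C, the all-ice-melts assumption holds.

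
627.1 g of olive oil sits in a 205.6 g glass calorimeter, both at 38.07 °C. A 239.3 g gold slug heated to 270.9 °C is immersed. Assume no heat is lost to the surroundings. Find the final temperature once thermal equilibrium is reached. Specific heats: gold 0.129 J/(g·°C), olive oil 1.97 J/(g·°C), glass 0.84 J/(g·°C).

T_f = Σ m_i c_i T_i / Σ m_i c_i:
T_f = (30.87*270.9 + 1235.4*38.07 + 172.7*38.07) / (30.87 + 1235.4 + 172.7)
    = 61969 / 1439 ≈ 43.06 °C

T_f ≈ 43.1 °C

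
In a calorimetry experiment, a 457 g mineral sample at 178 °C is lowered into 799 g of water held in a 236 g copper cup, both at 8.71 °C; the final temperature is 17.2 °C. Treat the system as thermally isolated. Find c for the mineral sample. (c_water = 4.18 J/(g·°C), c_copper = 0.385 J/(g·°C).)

c ≈ 0.396 J/(g·°C)

Heat gained plus heat lost sum to zero:
457×c×(17.2 − 178) + 799×4.18×(17.2 − 8.71) + 236×0.385×(17.2 − 8.71) = 0
-73486 c = -29126
c = -29126/-73486 ≈ 0.3964 J/(g·°C)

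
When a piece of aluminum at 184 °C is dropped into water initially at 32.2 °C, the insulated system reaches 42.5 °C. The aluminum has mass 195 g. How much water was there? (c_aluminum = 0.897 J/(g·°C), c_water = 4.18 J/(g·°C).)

Taking heat into each body as positive, Σ m c ΔT = 0:
195·0.897·(42.5 − 184) + m·4.18·(42.5 − 32.2) = 0
43.05 m = 24750
m = 24750/43.05 ≈ 574.9 g

m ≈ 575 g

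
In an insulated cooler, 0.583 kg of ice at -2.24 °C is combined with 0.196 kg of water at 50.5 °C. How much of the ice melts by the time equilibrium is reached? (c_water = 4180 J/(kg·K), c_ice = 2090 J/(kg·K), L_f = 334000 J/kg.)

m_melted ≈ 0.116 kg

Heat available from the water dropping to 0 °C: 0.196×4180×50.5 = 41374 J.
Warming the ice to 0 °C takes 0.583×2090×2.24 = 2729.4 J, leaving 38644 J for melting.
To melt every bit of ice: 0.583×334000 = 194722 J.
Since 38644 < 194722 J, not all the ice melts; equilibrium is at 0 °C.
Mass melted = 38644/334000 ≈ 0.1157 kg.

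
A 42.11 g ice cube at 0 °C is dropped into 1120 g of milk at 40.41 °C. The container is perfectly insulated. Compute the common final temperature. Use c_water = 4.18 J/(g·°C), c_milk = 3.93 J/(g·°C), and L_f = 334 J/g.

Energy balance with sensible and latent terms:
melt ice: 42.11×334 = 14065; meltwater 0→T: 42.11×4.18×T = 176.02 T; milk cools: 1120×3.93×(T − 40.41) = 4401.6(T − 40.41)
4577.6 T = 177869 − 14065 = 163804
T ≈ 35.78 °C — above 0 °C, consistent with complete melting.

T_f ≈ 35.8 °C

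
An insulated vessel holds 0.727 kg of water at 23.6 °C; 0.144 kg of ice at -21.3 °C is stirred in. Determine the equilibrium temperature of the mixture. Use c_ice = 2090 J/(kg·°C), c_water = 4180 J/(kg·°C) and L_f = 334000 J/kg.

Taking heat into each body as positive, Σ m c ΔT = 0:
warm ice to 0 °C: 0.144·2090·(0 − (-21.3)) = 6410.4
  latent heat to melt: 0.144·334000 = 48096
  meltwater 0→T: 0.144·4180·T = 601.92 T
  water: 3038.9(T − 23.6)
3640.8 T = 71717 − 54506 = 17211
T ≈ 4.73 °C (positive, so assuming full melt was valid).

T_f ≈ 4.7 °C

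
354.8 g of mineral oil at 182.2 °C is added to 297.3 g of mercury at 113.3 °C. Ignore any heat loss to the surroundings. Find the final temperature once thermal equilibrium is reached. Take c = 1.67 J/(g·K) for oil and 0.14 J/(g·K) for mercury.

Set heat shed by the hot body equal to heat absorbed by the cold body:
354.8·1.67·(182.2 − T) = 297.3·0.14·(T − 113.3)
592.52(182.2 − T) = 41.62(T − 113.3)
634.14 T = 112672  ⇒  T ≈ 177.68 °C

T_f ≈ 177.7 °C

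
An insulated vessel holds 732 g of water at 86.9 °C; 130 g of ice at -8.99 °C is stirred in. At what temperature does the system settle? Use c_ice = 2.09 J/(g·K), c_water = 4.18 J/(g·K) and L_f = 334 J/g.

Net heat exchanged in the isolated system is zero:
warm ice to 0 °C: 130·2.09·(0 − (-8.99)) = 2442.6; melt ice: 130·334 = 43420; warm the meltwater: 543.4 T; water: 3059.8(T − 86.9)
3603.2 T = 265893 − 45863 = 220031
T ≈ 61.07 °C — above 0 °C, consistent with complete melting.

T_f ≈ 61.1 °C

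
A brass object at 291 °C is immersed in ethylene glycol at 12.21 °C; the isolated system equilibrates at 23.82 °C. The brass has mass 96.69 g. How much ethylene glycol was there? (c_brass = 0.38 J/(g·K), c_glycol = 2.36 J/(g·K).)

Heat lost by the brass = heat gained by the glycol:
96.69·0.38·(291 − 23.82) = m·2.36·(23.82 − 12.21)
27.4 m = 9816.8  ⇒  m ≈ 358.3 g

m ≈ 358 g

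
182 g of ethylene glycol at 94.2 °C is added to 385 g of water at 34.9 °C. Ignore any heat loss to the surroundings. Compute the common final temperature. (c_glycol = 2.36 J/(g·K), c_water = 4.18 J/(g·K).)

T_f ≈ 47.4 °C

Taking heat into each body as positive, Σ m c ΔT = 0:
182×2.36×(T − 94.2) + 385×4.18×(T − 34.9) = 0
429.52(T − 94.2) + 1609.3(T − 34.9) = 0
(429.52 + 1609.3) T = 429.52×94.2 + 1609.3×34.9
T ≈ 47.39 °C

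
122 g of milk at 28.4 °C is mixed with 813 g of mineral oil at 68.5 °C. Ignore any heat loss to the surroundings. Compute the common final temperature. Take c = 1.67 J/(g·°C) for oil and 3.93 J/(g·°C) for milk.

T_f ≈ 58.0 °C

Energy conservation, ΣQ = 0:
813×1.67×(T − 68.5) + 122×3.93×(T − 28.4) = 0
1837.2 T = 106620
T ≈ 58.03 °C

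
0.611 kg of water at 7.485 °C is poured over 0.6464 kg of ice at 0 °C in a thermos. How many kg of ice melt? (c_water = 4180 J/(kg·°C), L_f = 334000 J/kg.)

m_melted ≈ 0.0572 kg

Cooling the water to 0 °C releases 0.611·4180·7.485 = 19117 J.
To melt every bit of ice: 0.6464·334000 = 215898 J.
That's not enough to melt it all — equilibrium is at 0 °C with ice remaining.
m_melt = 19117 / L_f = 0.05724 kg.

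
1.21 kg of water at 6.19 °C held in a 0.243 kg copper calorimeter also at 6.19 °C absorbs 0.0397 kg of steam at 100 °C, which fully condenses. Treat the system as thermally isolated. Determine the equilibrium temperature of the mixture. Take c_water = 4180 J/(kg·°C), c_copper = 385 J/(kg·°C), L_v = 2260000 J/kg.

T_f ≈ 26.0 °C

Energy balance with sensible and latent terms:
condense steam: −0.0397·2260000 = −89722; condensate cools 100→T: 0.0397·4180·(T − 100) = 165.95(T − 100); water warms: 1.21·4180·(T − 6.19) = 5057.8(T − 6.19); copper cup: 0.243·385·(T − 6.19) = 93.55(T − 6.19)
5317.3 T = 89722 + 16595 + 31887 = 138203
T ≈ 25.99 °C (< 100 °C, so full condensation is consistent).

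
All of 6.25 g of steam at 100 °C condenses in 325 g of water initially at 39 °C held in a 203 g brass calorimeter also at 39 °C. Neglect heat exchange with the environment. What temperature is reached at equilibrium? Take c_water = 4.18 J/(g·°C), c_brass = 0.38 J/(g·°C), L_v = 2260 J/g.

T_f ≈ 49.8 °C

Energy balance with sensible and latent terms:
condense steam: −6.25·2260 = −14125; condensate cools 100→T: 6.25·4.18·(T − 100) = 26.12(T − 100); original water: 1358.5(T − 39); cup: 77.14(T − 39)
1461.8 T = 14125 + 2612.5 + 55990 = 72727
T ≈ 49.75 °C (< 100 °C, so full condensation is consistent).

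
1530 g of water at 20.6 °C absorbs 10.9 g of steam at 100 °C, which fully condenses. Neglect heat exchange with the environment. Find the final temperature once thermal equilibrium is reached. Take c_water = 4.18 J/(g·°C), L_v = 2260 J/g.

Energy balance with sensible and latent terms:
latent heat released on condensation: 10.9×2260 = 24634
  condensed water 100 °C→T: 45.56(T − 100)
  original water: 6395.4(T − 20.6)
6441 T = 24634 + 4556.2 + 131745 = 160935
T ≈ 24.99 °C (< 100 °C, so full condensation is consistent).

T_f ≈ 25.0 °C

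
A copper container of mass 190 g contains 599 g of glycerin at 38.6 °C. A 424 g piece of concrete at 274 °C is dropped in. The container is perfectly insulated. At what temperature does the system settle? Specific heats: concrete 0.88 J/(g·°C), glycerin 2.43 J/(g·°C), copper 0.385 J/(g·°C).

Heat gained plus heat lost sum to zero:
424×0.88×(T − 274) + 599×2.43×(T − 38.6) + 190×0.385×(T − 38.6) = 0
1901.8 T = 161243
T ≈ 84.78 °C

T_f ≈ 84.8 °C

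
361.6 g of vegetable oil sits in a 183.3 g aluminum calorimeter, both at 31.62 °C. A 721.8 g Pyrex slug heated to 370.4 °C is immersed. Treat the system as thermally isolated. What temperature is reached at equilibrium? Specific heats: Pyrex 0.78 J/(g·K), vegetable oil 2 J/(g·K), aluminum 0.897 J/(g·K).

T_f ≈ 163.1 °C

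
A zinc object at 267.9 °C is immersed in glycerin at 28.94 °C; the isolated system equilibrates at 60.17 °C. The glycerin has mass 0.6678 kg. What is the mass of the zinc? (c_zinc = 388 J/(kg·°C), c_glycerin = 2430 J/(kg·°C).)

Energy conservation, ΣQ = 0:
m×388×(60.17 − 267.9) + 0.6678×2430×(60.17 − 28.94) = 0
-80599 m = -50679
m = -50679/-80599 ≈ 0.6288 kg

m ≈ 0.629 kg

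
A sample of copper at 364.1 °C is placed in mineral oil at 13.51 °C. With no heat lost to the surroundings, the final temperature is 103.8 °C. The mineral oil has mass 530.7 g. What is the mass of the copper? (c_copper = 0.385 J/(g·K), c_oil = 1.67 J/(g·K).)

m ≈ 798 g

Heat lost by the copper = heat gained by the oil:
m×0.385×(364.1 − 103.8) = 530.7×1.67×(103.8 − 13.51)
100.22 m = 80021  ⇒  m ≈ 798.5 g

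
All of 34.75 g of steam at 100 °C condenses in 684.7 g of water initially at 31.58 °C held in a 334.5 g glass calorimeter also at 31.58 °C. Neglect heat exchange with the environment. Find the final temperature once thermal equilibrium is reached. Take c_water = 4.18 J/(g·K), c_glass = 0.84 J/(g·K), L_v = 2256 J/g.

Setting the total heat transfer to zero:
latent heat released on condensation: 34.75·2256 = 78396
  condensed water 100 °C→T: 145.25(T − 100)
  water warms: 684.7·4.18·(T − 31.58) = 2862(T − 31.58)
  glass cup: 334.5·0.84·(T − 31.58) = 280.98(T − 31.58)
3288.3 T = 78396 + 14526 + 99257 = 192178
T ≈ 58.44 °C, under the boiling point, so the assumption holds.

T_f ≈ 58.4 °C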